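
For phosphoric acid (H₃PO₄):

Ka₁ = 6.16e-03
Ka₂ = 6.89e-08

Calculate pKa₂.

pKa₂ = -log(Ka₂) = -log(6.89e-08) = 7.16.

pK_{a2} = 7.16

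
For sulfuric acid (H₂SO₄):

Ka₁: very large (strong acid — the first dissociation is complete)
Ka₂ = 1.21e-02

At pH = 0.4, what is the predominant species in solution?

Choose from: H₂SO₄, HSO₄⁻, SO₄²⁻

The first dissociation is complete, so H₂SO₄ itself is never the predominant species in water; pKa₂ = -log(1.21e-02) = 1.92. For a polyprotic acid the predominant species crosses at each pKa: below pKa_n the protonated form dominates, above it the deprotonated form does. At pH = 0.4, the predominant species is HSO₄⁻.

HSO₄⁻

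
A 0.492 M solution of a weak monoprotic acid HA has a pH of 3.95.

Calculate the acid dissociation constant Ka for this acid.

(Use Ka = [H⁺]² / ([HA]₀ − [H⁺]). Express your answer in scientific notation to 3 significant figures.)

[H⁺] = 10^(−pH) = 10^(−3.95) = 1.122e-04 M. For HA ⇌ H⁺ + A⁻, Ka = [H⁺][A⁻]/[HA] = [H⁺]² / ([HA]₀ − [H⁺]) = (1.122e-04)² / (0.492 − 1.122e-04) = 2.56e-08.

K_a = 2.56e-08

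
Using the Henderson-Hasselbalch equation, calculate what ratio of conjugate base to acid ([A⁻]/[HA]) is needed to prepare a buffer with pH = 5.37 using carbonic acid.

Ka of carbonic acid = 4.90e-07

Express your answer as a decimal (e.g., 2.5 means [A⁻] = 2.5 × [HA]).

pKa = -log(4.90e-07) = 6.3098. pH = pKa + log([A⁻]/[HA]), so log([A⁻]/[HA]) = pH − pKa = 5.37 − 6.3098 = -0.9398. [A⁻]/[HA] = 10^(-0.9398) = 0.115

[A⁻]/[HA] = 0.115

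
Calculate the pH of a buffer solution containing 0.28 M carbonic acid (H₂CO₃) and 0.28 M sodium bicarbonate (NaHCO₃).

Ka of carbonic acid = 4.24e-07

pKa = -log(4.24e-07) = 6.37. pH = pKa + log([A⁻]/[HA]) = 6.37 + log(0.28/0.28)

pH = 6.37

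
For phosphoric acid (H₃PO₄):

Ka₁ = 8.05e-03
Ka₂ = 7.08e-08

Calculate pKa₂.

pKa₂ = -log(Ka₂) = -log(7.08e-08) = 7.15.

pK_{a2} = 7.15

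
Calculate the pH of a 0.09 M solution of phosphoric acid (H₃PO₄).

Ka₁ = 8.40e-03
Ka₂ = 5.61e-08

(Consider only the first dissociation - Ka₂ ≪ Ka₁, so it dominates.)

First dissociation dominates. From Ka₁ = [H⁺][HA⁻]/[H₂A], x² + Ka₁·x − Ka₁·C = 0 with C = 0.09 M and Ka₁ = 8.40e-03. Solving: [H⁺] = (−Ka₁ + √(Ka₁² + 4·Ka₁·C)) / 2 = 2.3614e-02 M. pH = -log(2.3614e-02) = 1.63.

pH = 1.63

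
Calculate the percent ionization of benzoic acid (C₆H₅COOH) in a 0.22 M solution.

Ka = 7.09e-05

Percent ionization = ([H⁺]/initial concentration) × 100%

Using Ka equilibrium: x² + Ka×x - Ka×C = 0. Solving: [H⁺] = 3.9141e-03. Percent = (3.9141e-03/0.22) × 100

Percent ionization = 1.78%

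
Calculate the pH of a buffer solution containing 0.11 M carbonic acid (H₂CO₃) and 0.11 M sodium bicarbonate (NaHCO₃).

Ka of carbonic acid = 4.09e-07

pKa = -log(4.09e-07) = 6.39. pH = pKa + log([A⁻]/[HA]) = 6.39 + log(0.11/0.11)

pH = 6.39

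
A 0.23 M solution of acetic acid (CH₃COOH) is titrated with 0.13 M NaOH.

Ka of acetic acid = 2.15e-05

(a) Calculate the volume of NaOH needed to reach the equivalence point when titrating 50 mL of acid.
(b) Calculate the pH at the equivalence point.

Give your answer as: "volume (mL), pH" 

moles acid = 0.23 × 50/1000 = 0.0115 mol; V_base = moles/0.13 × 1000 = 88.5 mL. At equivalence only the conjugate base is present: [A⁻] = 0.0115/0.138 = 8.3056e-02 M. Kb = Kw/Ka = 4.65e-10; [OH⁻] = √(Kb × [A⁻]) = 6.2153e-06; pOH = 5.21; pH = 14 - pOH = 8.79.

V = 88.5 mL, pH = 8.79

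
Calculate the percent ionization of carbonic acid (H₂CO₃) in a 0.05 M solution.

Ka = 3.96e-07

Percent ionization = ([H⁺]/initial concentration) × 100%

Using Ka equilibrium: x² + Ka×x - Ka×C = 0. Solving: [H⁺] = 1.4051e-04. Percent = (1.4051e-04/0.05) × 100

Percent ionization = 0.281%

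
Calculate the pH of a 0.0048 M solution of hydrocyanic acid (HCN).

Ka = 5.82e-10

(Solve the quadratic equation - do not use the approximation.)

x² + Ka×x - Ka×C = 0. Using quadratic formula: [H⁺] = 1.6711e-06

pH = 5.78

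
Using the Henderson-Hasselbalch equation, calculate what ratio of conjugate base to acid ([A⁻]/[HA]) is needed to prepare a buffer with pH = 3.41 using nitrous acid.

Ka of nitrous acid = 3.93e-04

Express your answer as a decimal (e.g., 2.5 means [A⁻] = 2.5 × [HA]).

pKa = -log(3.93e-04) = 3.4056. pH = pKa + log([A⁻]/[HA]), so log([A⁻]/[HA]) = pH − pKa = 3.41 − 3.4056 = 0.0044. [A⁻]/[HA] = 10^(0.0044) = 1.01

[A⁻]/[HA] = 1.01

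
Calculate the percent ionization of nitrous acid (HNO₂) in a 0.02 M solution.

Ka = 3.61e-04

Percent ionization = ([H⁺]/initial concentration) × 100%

Using Ka equilibrium: x² + Ka×x - Ka×C = 0. Solving: [H⁺] = 2.5126e-03. Percent = (2.5126e-03/0.02) × 100

Percent ionization = 12.6%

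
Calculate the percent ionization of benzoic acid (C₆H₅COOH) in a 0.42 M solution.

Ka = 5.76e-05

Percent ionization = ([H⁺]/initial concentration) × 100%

Using Ka equilibrium: x² + Ka×x - Ka×C = 0. Solving: [H⁺] = 4.8898e-03. Percent = (4.8898e-03/0.42) × 100

Percent ionization = 1.16%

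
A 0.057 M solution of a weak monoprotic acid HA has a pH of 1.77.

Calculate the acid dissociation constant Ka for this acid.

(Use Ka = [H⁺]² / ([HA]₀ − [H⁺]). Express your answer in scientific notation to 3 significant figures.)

[H⁺] = 10^(−pH) = 10^(−1.77) = 1.698e-02 M. For HA ⇌ H⁺ + A⁻, Ka = [H⁺][A⁻]/[HA] = [H⁺]² / ([HA]₀ − [H⁺]) = (1.698e-02)² / (0.057 − 1.698e-02) = 7.21e-03.

K_a = 7.21e-03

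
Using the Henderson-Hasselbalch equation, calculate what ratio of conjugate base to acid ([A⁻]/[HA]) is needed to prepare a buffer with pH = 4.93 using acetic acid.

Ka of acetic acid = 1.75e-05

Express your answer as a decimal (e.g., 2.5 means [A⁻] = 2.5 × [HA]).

pKa = -log(1.75e-05) = 4.7570. pH = pKa + log([A⁻]/[HA]), so log([A⁻]/[HA]) = pH − pKa = 4.93 − 4.7570 = 0.1730. [A⁻]/[HA] = 10^(0.1730) = 1.49

[A⁻]/[HA] = 1.49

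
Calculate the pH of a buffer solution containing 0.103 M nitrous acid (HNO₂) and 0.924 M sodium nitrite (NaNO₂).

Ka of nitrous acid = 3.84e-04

pKa = -log(3.84e-04) = 3.42. pH = pKa + log([A⁻]/[HA]) = 3.42 + log(0.924/0.103)

pH = 4.37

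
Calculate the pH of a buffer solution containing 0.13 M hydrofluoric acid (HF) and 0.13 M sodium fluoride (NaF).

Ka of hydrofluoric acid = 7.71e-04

pKa = -log(7.71e-04) = 3.11. pH = pKa + log([A⁻]/[HA]) = 3.11 + log(0.13/0.13)

pH = 3.11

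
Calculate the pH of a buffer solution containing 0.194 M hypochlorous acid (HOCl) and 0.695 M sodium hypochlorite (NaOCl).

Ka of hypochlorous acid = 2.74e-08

pKa = -log(2.74e-08) = 7.56. pH = pKa + log([A⁻]/[HA]) = 7.56 + log(0.695/0.194)

pH = 8.12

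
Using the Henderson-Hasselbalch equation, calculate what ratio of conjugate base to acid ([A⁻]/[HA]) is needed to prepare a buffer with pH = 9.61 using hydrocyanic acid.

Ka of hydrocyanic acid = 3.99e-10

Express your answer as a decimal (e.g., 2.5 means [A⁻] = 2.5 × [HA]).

pKa = -log(3.99e-10) = 9.3990. pH = pKa + log([A⁻]/[HA]), so log([A⁻]/[HA]) = pH − pKa = 9.61 − 9.3990 = 0.2110. [A⁻]/[HA] = 10^(0.2110) = 1.63

[A⁻]/[HA] = 1.63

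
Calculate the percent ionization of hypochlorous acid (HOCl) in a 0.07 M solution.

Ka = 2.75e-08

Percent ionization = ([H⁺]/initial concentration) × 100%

Using Ka equilibrium: x² + Ka×x - Ka×C = 0. Solving: [H⁺] = 4.3861e-05. Percent = (4.3861e-05/0.07) × 100

Percent ionization = 0.0627%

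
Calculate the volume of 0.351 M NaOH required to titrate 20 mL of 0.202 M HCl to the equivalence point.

At equivalence: moles acid = moles base. moles HCl = 0.202 × 20/1000 = 0.00404 mol. V_base = moles / 0.351 × 1000 = 11.5 mL.

V_{base} = 11.5 mL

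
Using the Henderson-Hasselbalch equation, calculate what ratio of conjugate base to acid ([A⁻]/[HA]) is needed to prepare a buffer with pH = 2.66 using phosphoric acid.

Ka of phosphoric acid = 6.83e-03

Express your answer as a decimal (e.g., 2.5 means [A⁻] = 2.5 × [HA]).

pKa = -log(6.83e-03) = 2.1656. pH = pKa + log([A⁻]/[HA]), so log([A⁻]/[HA]) = pH − pKa = 2.66 − 2.1656 = 0.4944. [A⁻]/[HA] = 10^(0.4944) = 3.12

[A⁻]/[HA] = 3.12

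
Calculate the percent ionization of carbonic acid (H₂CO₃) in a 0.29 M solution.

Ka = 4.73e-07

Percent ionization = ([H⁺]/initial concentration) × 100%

Using Ka equilibrium: x² + Ka×x - Ka×C = 0. Solving: [H⁺] = 3.7013e-04. Percent = (3.7013e-04/0.29) × 100

Percent ionization = 0.128%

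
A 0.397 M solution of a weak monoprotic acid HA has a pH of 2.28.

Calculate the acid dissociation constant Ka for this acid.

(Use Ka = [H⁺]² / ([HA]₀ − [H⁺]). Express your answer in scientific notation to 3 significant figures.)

[H⁺] = 10^(−pH) = 10^(−2.28) = 5.248e-03 M. For HA ⇌ H⁺ + A⁻, Ka = [H⁺][A⁻]/[HA] = [H⁺]² / ([HA]₀ − [H⁺]) = (5.248e-03)² / (0.397 − 5.248e-03) = 7.03e-05.

K_a = 7.03e-05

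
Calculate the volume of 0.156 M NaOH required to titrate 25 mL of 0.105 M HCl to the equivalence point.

At equivalence: moles acid = moles base. moles HCl = 0.105 × 25/1000 = 0.002625 mol. V_base = moles / 0.156 × 1000 = 16.8 mL.

V_{base} = 16.8 mL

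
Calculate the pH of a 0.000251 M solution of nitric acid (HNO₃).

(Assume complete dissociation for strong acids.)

[H⁺] = 0.000251 M for strong acid. pH = -log[H⁺] = -log(0.000251)

pH = 3.60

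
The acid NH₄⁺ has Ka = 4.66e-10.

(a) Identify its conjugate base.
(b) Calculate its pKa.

(a) The conjugate base is formed by removing one H⁺ from NH₄⁺, giving NH₃. (b) pKa = -log(Ka) = -log(4.66e-10) = 9.33.

Conjugate base: NH₃; pK_a = 9.33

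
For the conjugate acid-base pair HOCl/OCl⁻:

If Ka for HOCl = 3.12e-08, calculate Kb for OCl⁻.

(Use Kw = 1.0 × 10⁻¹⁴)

For a conjugate pair Ka × Kb = Kw, so Kb = Kw/Ka = 1.0 × 10⁻¹⁴ / 3.12e-08 = 3.21e-07.

K_b = 3.21e-07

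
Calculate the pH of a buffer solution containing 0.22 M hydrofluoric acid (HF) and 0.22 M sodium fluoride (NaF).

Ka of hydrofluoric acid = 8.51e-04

pKa = -log(8.51e-04) = 3.07. pH = pKa + log([A⁻]/[HA]) = 3.07 + log(0.22/0.22)

pH = 3.07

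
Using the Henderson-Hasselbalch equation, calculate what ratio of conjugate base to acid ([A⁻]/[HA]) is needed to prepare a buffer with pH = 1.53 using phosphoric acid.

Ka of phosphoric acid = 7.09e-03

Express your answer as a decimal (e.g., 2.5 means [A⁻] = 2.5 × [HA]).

pKa = -log(7.09e-03) = 2.1494. pH = pKa + log([A⁻]/[HA]), so log([A⁻]/[HA]) = pH − pKa = 1.53 − 2.1494 = -0.6194. [A⁻]/[HA] = 10^(-0.6194) = 0.240

[A⁻]/[HA] = 0.240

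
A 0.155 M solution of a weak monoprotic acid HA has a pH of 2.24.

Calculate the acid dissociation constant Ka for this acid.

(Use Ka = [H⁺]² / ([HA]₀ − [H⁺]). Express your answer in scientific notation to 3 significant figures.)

[H⁺] = 10^(−pH) = 10^(−2.24) = 5.754e-03 M. For HA ⇌ H⁺ + A⁻, Ka = [H⁺][A⁻]/[HA] = [H⁺]² / ([HA]₀ − [H⁺]) = (5.754e-03)² / (0.155 − 5.754e-03) = 2.22e-04.

K_a = 2.22e-04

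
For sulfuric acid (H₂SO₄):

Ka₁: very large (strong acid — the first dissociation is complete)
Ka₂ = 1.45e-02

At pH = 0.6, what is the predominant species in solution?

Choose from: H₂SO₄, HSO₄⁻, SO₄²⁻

The first dissociation is complete, so H₂SO₄ itself is never the predominant species in water; pKa₂ = -log(1.45e-02) = 1.84. For a polyprotic acid the predominant species crosses at each pKa: below pKa_n the protonated form dominates, above it the deprotonated form does. At pH = 0.6, the predominant species is HSO₄⁻.

HSO₄⁻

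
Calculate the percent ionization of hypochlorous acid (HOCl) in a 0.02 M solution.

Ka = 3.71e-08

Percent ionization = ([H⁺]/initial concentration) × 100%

Using Ka equilibrium: x² + Ka×x - Ka×C = 0. Solving: [H⁺] = 2.7221e-05. Percent = (2.7221e-05/0.02) × 100

Percent ionization = 0.136%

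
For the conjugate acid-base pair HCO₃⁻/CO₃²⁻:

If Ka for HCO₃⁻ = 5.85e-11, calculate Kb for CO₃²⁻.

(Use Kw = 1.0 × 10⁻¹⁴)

For a conjugate pair Ka × Kb = Kw, so Kb = Kw/Ka = 1.0 × 10⁻¹⁴ / 5.85e-11 = 1.71e-04.

K_b = 1.71e-04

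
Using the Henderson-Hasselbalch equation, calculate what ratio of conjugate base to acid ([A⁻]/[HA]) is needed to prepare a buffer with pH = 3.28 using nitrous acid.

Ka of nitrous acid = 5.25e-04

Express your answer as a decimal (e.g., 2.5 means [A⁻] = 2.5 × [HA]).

pKa = -log(5.25e-04) = 3.2798. pH = pKa + log([A⁻]/[HA]), so log([A⁻]/[HA]) = pH − pKa = 3.28 − 3.2798 = 0.0002. [A⁻]/[HA] = 10^(0.0002) = 1.00

[A⁻]/[HA] = 1.00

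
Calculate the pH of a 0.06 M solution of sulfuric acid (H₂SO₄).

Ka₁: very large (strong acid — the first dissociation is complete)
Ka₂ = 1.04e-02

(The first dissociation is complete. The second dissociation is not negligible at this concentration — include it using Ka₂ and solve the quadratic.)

First dissociation is complete: [H⁺]₀ = [HSO₄⁻]₀ = C = 0.06 M. Second dissociation HSO₄⁻ ⇌ H⁺ + SO₄²⁻: let x = [SO₄²⁻]. Ka₂ = (C + x)·x / (C − x) = 1.04e-02 → x² + (C + Ka₂)·x − Ka₂·C = 0 → x² + 0.07040·x − 6.240e-04 = 0. x = (−0.07040 + √(0.07040² + 4 × 6.240e-04)) / 2 = 7.9629e-03 M. [H⁺] = C + x = 0.06 + 7.9629e-03 = 6.7963e-02 M. pH = -log(6.7963e-02) = 1.17.

pH = 1.17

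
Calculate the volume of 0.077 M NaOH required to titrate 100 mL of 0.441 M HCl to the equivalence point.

At equivalence: moles acid = moles base. moles HCl = 0.441 × 100/1000 = 0.0441 mol. V_base = moles / 0.077 × 1000 = 572.7 mL.

V_{base} = 572.7 mL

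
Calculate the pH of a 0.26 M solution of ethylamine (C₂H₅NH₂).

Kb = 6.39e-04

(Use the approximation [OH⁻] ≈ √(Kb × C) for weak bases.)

[OH⁻] = √(Kb × C) = √(6.39e-04 × 0.26) = 1.2890e-02. pOH = 1.89, pH = 14 - pOH

pH = 12.11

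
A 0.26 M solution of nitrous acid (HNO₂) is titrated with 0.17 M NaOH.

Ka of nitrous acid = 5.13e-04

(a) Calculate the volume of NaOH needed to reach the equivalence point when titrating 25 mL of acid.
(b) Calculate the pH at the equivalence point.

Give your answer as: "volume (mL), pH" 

moles acid = 0.26 × 25/1000 = 0.0065 mol; V_base = moles/0.17 × 1000 = 38.2 mL. At equivalence only the conjugate base is present: [A⁻] = 0.0065/0.063 = 1.0279e-01 M. Kb = Kw/Ka = 1.95e-11; [OH⁻] = √(Kb × [A⁻]) = 1.4155e-06; pOH = 5.85; pH = 14 - pOH = 8.15.

V = 38.2 mL, pH = 8.15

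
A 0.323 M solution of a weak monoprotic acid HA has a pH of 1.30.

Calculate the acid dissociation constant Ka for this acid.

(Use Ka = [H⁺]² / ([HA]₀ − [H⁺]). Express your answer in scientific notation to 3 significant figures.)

[H⁺] = 10^(−pH) = 10^(−1.30) = 5.012e-02 M. For HA ⇌ H⁺ + A⁻, Ka = [H⁺][A⁻]/[HA] = [H⁺]² / ([HA]₀ − [H⁺]) = (5.012e-02)² / (0.323 − 5.012e-02) = 9.21e-03.

K_a = 9.21e-03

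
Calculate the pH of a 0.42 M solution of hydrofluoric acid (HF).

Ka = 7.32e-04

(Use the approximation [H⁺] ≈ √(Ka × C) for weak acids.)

[H⁺] = √(Ka × C) = √(7.32e-04 × 0.42) = 1.7534e-02. pH = -log(1.7534e-02)

pH = 1.76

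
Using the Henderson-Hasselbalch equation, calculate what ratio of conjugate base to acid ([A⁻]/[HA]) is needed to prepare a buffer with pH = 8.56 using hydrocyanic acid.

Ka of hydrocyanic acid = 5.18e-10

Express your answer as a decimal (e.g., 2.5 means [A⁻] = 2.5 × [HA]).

pKa = -log(5.18e-10) = 9.2857. pH = pKa + log([A⁻]/[HA]), so log([A⁻]/[HA]) = pH − pKa = 8.56 − 9.2857 = -0.7257. [A⁻]/[HA] = 10^(-0.7257) = 0.188

[A⁻]/[HA] = 0.188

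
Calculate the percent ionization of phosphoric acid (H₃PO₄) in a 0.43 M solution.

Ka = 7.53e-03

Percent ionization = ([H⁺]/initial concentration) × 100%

Using Ka equilibrium: x² + Ka×x - Ka×C = 0. Solving: [H⁺] = 5.3262e-02. Percent = (5.3262e-02/0.43) × 100

Percent ionization = 12.4%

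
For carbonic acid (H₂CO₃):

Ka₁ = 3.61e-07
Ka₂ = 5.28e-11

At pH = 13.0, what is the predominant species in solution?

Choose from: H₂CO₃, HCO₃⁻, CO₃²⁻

pKa₁ = 6.44, pKa₂ = 10.28. For a polyprotic acid the predominant species crosses at each pKa: below pKa_n the protonated form dominates, above it the deprotonated form does. At pH = 13.0, the predominant species is CO₃²⁻.

CO₃²⁻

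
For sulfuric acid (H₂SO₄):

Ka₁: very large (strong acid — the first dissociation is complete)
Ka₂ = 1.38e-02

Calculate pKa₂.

pKa₂ = -log(Ka₂) = -log(1.38e-02) = 1.86.

pK_{a2} = 1.86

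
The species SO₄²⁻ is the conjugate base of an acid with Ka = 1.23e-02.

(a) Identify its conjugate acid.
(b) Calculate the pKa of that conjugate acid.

(a) The conjugate acid is formed by adding one H⁺ to SO₄²⁻, giving HSO₄⁻. (b) pKa = -log(Ka) = -log(1.23e-02) = 1.91.

Conjugate acid: HSO₄⁻; pK_a = 1.91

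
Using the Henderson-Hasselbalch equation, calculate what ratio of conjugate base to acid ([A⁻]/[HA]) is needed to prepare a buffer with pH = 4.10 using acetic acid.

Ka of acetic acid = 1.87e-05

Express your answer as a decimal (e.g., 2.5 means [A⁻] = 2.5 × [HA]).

pKa = -log(1.87e-05) = 4.7282. pH = pKa + log([A⁻]/[HA]), so log([A⁻]/[HA]) = pH − pKa = 4.10 − 4.7282 = -0.6282. [A⁻]/[HA] = 10^(-0.6282) = 0.235

[A⁻]/[HA] = 0.235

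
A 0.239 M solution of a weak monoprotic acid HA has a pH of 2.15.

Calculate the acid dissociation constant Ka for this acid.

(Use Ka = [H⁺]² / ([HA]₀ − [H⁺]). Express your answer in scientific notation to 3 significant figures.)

[H⁺] = 10^(−pH) = 10^(−2.15) = 7.079e-03 M. For HA ⇌ H⁺ + A⁻, Ka = [H⁺][A⁻]/[HA] = [H⁺]² / ([HA]₀ − [H⁺]) = (7.079e-03)² / (0.239 − 7.079e-03) = 2.16e-04.

K_a = 2.16e-04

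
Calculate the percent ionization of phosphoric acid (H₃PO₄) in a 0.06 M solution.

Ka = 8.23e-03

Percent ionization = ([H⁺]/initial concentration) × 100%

Using Ka equilibrium: x² + Ka×x - Ka×C = 0. Solving: [H⁺] = 1.8484e-02. Percent = (1.8484e-02/0.06) × 100

Percent ionization = 30.8%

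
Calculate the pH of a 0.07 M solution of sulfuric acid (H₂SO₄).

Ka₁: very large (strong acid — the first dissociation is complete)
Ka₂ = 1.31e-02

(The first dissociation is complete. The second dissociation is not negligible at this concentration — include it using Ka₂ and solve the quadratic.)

First dissociation is complete: [H⁺]₀ = [HSO₄⁻]₀ = C = 0.07 M. Second dissociation HSO₄⁻ ⇌ H⁺ + SO₄²⁻: let x = [SO₄²⁻]. Ka₂ = (C + x)·x / (C − x) = 1.31e-02 → x² + (C + Ka₂)·x − Ka₂·C = 0 → x² + 0.08310·x − 9.170e-04 = 0. x = (−0.08310 + √(0.08310² + 4 × 9.170e-04)) / 2 = 9.8640e-03 M. [H⁺] = C + x = 0.07 + 9.8640e-03 = 7.9864e-02 M. pH = -log(7.9864e-02) = 1.10.

pH = 1.10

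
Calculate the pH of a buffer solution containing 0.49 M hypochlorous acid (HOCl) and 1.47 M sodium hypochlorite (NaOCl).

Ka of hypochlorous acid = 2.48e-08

pKa = -log(2.48e-08) = 7.61. pH = pKa + log([A⁻]/[HA]) = 7.61 + log(1.47/0.49)

pH = 8.08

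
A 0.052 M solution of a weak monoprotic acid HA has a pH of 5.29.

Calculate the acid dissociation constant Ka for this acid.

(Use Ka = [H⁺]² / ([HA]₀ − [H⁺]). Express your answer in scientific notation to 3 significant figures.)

[H⁺] = 10^(−pH) = 10^(−5.29) = 5.129e-06 M. For HA ⇌ H⁺ + A⁻, Ka = [H⁺][A⁻]/[HA] = [H⁺]² / ([HA]₀ − [H⁺]) = (5.129e-06)² / (0.052 − 5.129e-06) = 5.06e-10.

K_a = 5.06e-10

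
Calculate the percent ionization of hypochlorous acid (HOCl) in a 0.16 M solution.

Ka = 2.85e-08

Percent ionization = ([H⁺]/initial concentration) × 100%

Using Ka equilibrium: x² + Ka×x - Ka×C = 0. Solving: [H⁺] = 6.7514e-05. Percent = (6.7514e-05/0.16) × 100

Percent ionization = 0.0422%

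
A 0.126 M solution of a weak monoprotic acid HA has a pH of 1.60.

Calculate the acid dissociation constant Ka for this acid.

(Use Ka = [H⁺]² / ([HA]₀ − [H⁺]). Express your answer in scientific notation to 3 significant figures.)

[H⁺] = 10^(−pH) = 10^(−1.60) = 2.512e-02 M. For HA ⇌ H⁺ + A⁻, Ka = [H⁺][A⁻]/[HA] = [H⁺]² / ([HA]₀ − [H⁺]) = (2.512e-02)² / (0.126 − 2.512e-02) = 6.25e-03.

K_a = 6.25e-03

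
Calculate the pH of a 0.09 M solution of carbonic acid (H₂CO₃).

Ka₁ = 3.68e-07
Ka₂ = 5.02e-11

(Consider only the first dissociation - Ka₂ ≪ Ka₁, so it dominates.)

First dissociation dominates. From Ka₁ = [H⁺][HA⁻]/[H₂A], x² + Ka₁·x − Ka₁·C = 0 with C = 0.09 M and Ka₁ = 3.68e-07. Solving: [H⁺] = (−Ka₁ + √(Ka₁² + 4·Ka₁·C)) / 2 = 1.8181e-04 M. pH = -log(1.8181e-04) = 3.74.

pH = 3.74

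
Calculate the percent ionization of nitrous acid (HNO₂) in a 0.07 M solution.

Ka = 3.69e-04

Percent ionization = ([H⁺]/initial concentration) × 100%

Using Ka equilibrium: x² + Ka×x - Ka×C = 0. Solving: [H⁺] = 4.9012e-03. Percent = (4.9012e-03/0.07) × 100

Percent ionization = 7%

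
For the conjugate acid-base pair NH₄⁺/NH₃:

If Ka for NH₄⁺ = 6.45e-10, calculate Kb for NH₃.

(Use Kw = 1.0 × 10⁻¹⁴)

For a conjugate pair Ka × Kb = Kw, so Kb = Kw/Ka = 1.0 × 10⁻¹⁴ / 6.45e-10 = 1.55e-05.

K_b = 1.55e-05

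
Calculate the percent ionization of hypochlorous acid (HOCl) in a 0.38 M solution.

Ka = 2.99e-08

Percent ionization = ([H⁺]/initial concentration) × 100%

Using Ka equilibrium: x² + Ka×x - Ka×C = 0. Solving: [H⁺] = 1.0658e-04. Percent = (1.0658e-04/0.38) × 100

Percent ionization = 0.028%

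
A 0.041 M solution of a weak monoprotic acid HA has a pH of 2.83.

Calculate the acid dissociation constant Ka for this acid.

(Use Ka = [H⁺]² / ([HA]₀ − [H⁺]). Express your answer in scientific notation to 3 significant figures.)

[H⁺] = 10^(−pH) = 10^(−2.83) = 1.479e-03 M. For HA ⇌ H⁺ + A⁻, Ka = [H⁺][A⁻]/[HA] = [H⁺]² / ([HA]₀ − [H⁺]) = (1.479e-03)² / (0.041 − 1.479e-03) = 5.54e-05.

K_a = 5.54e-05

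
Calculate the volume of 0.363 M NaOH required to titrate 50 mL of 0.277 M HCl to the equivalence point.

At equivalence: moles acid = moles base. moles HCl = 0.277 × 50/1000 = 0.01385 mol. V_base = moles / 0.363 × 1000 = 38.2 mL.

V_{base} = 38.2 mL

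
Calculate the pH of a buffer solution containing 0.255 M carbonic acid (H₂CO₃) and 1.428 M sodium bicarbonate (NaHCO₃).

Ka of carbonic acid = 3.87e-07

pKa = -log(3.87e-07) = 6.41. pH = pKa + log([A⁻]/[HA]) = 6.41 + log(1.428/0.255)

pH = 7.16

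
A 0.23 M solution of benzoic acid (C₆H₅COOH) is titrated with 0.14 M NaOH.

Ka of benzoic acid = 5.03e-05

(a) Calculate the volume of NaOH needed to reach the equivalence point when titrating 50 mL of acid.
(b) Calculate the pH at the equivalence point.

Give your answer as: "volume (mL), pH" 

moles acid = 0.23 × 50/1000 = 0.0115 mol; V_base = moles/0.14 × 1000 = 82.1 mL. At equivalence only the conjugate base is present: [A⁻] = 0.0115/0.132 = 8.7027e-02 M. Kb = Kw/Ka = 1.99e-10; [OH⁻] = √(Kb × [A⁻]) = 4.1595e-06; pOH = 5.38; pH = 14 - pOH = 8.62.

V = 82.1 mL, pH = 8.62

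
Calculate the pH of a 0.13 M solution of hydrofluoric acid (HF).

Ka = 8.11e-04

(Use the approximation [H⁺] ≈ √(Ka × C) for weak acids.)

[H⁺] = √(Ka × C) = √(8.11e-04 × 0.13) = 1.0268e-02. pH = -log(1.0268e-02)

pH = 1.99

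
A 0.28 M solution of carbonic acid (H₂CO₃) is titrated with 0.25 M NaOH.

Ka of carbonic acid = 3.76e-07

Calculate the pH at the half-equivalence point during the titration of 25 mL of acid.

At half-equivalence [HA] = [A⁻], so Henderson-Hasselbalch gives pH = pKa = -log(3.76e-07) = 6.42.

pH = pKa = 6.42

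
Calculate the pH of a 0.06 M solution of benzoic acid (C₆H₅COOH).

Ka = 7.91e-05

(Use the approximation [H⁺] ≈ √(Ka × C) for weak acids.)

[H⁺] = √(Ka × C) = √(7.91e-05 × 0.06) = 2.1785e-03. pH = -log(2.1785e-03)

pH = 2.66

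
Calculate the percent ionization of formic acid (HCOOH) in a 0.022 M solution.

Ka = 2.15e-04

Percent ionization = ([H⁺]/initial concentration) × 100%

Using Ka equilibrium: x² + Ka×x - Ka×C = 0. Solving: [H⁺] = 2.0700e-03. Percent = (2.0700e-03/0.022) × 100

Percent ionization = 9.41%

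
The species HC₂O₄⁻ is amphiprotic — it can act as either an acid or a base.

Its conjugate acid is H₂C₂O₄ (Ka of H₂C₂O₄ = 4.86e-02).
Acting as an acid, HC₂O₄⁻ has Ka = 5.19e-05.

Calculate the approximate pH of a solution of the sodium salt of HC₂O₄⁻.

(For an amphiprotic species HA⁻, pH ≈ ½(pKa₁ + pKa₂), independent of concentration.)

pKa₁ = -log(4.86e-02) = 1.31; pKa₂ = -log(5.19e-05) = 4.28. For an amphiprotic species, pH ≈ ½(pKa₁ + pKa₂) = ½(1.31 + 4.28) = 2.80.

pH = 2.80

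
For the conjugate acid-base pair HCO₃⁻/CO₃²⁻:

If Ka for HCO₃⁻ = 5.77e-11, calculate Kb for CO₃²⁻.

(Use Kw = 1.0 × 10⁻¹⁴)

For a conjugate pair Ka × Kb = Kw, so Kb = Kw/Ka = 1.0 × 10⁻¹⁴ / 5.77e-11 = 1.73e-04.

K_b = 1.73e-04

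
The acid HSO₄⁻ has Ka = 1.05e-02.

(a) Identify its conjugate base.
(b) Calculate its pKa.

(a) The conjugate base is formed by removing one H⁺ from HSO₄⁻, giving SO₄²⁻. (b) pKa = -log(Ka) = -log(1.05e-02) = 1.98.

Conjugate base: SO₄²⁻; pK_a = 1.98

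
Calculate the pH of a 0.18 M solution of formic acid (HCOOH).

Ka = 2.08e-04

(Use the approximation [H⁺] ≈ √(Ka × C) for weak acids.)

[H⁺] = √(Ka × C) = √(2.08e-04 × 0.18) = 6.1188e-03. pH = -log(6.1188e-03)

pH = 2.21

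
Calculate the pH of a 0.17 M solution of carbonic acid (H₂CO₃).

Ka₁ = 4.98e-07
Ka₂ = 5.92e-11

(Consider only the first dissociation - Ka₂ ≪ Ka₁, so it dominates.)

First dissociation dominates. From Ka₁ = [H⁺][HA⁻]/[H₂A], x² + Ka₁·x − Ka₁·C = 0 with C = 0.17 M and Ka₁ = 4.98e-07. Solving: [H⁺] = (−Ka₁ + √(Ka₁² + 4·Ka₁·C)) / 2 = 2.9072e-04 M. pH = -log(2.9072e-04) = 3.54.

pH = 3.54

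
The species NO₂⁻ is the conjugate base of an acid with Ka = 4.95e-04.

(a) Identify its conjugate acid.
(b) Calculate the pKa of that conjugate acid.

(a) The conjugate acid is formed by adding one H⁺ to NO₂⁻, giving HNO₂. (b) pKa = -log(Ka) = -log(4.95e-04) = 3.31.

Conjugate acid: HNO₂; pK_a = 3.31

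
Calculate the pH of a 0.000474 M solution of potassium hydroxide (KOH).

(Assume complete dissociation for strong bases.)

[OH⁻] = 0.000474 M for strong base. pOH = -log[OH⁻] = 3.32, pH = 14 - pOH

pH = 10.68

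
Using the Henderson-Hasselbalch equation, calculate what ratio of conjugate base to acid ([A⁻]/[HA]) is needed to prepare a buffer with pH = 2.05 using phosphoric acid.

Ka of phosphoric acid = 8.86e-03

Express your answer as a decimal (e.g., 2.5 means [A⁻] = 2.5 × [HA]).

pKa = -log(8.86e-03) = 2.0526. pH = pKa + log([A⁻]/[HA]), so log([A⁻]/[HA]) = pH − pKa = 2.05 − 2.0526 = -0.0026. [A⁻]/[HA] = 10^(-0.0026) = 0.994

[A⁻]/[HA] = 0.994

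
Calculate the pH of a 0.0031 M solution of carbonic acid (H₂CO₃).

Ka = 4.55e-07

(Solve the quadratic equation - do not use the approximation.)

x² + Ka×x - Ka×C = 0. Using quadratic formula: [H⁺] = 3.7330e-05

pH = 4.43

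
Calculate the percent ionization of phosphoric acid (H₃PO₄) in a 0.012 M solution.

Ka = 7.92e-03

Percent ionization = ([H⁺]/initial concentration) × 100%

Using Ka equilibrium: x² + Ka×x - Ka×C = 0. Solving: [H⁺] = 6.5624e-03. Percent = (6.5624e-03/0.012) × 100

Percent ionization = 54.7%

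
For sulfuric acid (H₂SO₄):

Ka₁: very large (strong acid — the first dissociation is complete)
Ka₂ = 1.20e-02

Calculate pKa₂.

pKa₂ = -log(Ka₂) = -log(1.20e-02) = 1.92.

pK_{a2} = 1.92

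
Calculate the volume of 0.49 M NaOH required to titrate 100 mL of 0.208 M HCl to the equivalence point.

At equivalence: moles acid = moles base. moles HCl = 0.208 × 100/1000 = 0.0208 mol. V_base = moles / 0.49 × 1000 = 42.4 mL.

V_{base} = 42.4 mL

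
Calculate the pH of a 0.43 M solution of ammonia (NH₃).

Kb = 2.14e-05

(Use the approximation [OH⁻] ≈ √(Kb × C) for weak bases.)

[OH⁻] = √(Kb × C) = √(2.14e-05 × 0.43) = 3.0335e-03. pOH = 2.52, pH = 14 - pOH

pH = 11.48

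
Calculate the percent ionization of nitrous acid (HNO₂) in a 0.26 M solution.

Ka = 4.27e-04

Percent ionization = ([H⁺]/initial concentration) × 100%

Using Ka equilibrium: x² + Ka×x - Ka×C = 0. Solving: [H⁺] = 1.0325e-02. Percent = (1.0325e-02/0.26) × 100

Percent ionization = 3.97%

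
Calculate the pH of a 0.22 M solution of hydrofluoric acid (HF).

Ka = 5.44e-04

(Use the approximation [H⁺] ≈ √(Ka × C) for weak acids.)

[H⁺] = √(Ka × C) = √(5.44e-04 × 0.22) = 1.0940e-02. pH = -log(1.0940e-02)

pH = 1.96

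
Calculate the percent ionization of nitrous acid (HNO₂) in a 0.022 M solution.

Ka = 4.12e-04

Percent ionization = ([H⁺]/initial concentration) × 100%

Using Ka equilibrium: x² + Ka×x - Ka×C = 0. Solving: [H⁺] = 2.8117e-03. Percent = (2.8117e-03/0.022) × 100

Percent ionization = 12.8%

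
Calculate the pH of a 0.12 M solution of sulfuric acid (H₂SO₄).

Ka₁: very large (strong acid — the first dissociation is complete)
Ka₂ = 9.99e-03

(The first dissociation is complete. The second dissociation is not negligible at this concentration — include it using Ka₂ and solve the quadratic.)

First dissociation is complete: [H⁺]₀ = [HSO₄⁻]₀ = C = 0.12 M. Second dissociation HSO₄⁻ ⇌ H⁺ + SO₄²⁻: let x = [SO₄²⁻]. Ka₂ = (C + x)·x / (C − x) = 9.99e-03 → x² + (C + Ka₂)·x − Ka₂·C = 0 → x² + 0.12999·x − 1.199e-03 = 0. x = (−0.12999 + √(0.12999² + 4 × 1.199e-03)) / 2 = 8.6470e-03 M. [H⁺] = C + x = 0.12 + 8.6470e-03 = 1.2865e-01 M. pH = -log(1.2865e-01) = 0.89.

pH = 0.89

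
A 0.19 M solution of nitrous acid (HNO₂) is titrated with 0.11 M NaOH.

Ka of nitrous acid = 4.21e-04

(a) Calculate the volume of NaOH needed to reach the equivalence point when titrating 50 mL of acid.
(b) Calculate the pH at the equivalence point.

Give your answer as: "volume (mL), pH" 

moles acid = 0.19 × 50/1000 = 0.0095 mol; V_base = moles/0.11 × 1000 = 86.4 mL. At equivalence only the conjugate base is present: [A⁻] = 0.0095/0.136 = 6.9667e-02 M. Kb = Kw/Ka = 2.38e-11; [OH⁻] = √(Kb × [A⁻]) = 1.2864e-06; pOH = 5.89; pH = 14 - pOH = 8.11.

V = 86.4 mL, pH = 8.11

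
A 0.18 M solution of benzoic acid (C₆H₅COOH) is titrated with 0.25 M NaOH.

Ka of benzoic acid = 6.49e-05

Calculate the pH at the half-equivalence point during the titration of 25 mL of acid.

At half-equivalence [HA] = [A⁻], so Henderson-Hasselbalch gives pH = pKa = -log(6.49e-05) = 4.19.

pH = pKa = 4.19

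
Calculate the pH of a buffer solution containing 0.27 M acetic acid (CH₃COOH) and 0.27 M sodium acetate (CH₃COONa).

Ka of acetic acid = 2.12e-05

pKa = -log(2.12e-05) = 4.67. pH = pKa + log([A⁻]/[HA]) = 4.67 + log(0.27/0.27)

pH = 4.67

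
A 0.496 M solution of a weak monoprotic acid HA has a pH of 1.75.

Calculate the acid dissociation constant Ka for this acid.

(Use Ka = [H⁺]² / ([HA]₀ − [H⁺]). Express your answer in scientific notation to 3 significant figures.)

[H⁺] = 10^(−pH) = 10^(−1.75) = 1.778e-02 M. For HA ⇌ H⁺ + A⁻, Ka = [H⁺][A⁻]/[HA] = [H⁺]² / ([HA]₀ − [H⁺]) = (1.778e-02)² / (0.496 − 1.778e-02) = 6.61e-04.

K_a = 6.61e-04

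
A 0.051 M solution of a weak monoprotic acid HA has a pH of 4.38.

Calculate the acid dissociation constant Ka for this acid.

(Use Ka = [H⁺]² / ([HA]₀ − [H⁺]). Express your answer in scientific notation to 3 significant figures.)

[H⁺] = 10^(−pH) = 10^(−4.38) = 4.169e-05 M. For HA ⇌ H⁺ + A⁻, Ka = [H⁺][A⁻]/[HA] = [H⁺]² / ([HA]₀ − [H⁺]) = (4.169e-05)² / (0.051 − 4.169e-05) = 3.41e-08.

K_a = 3.41e-08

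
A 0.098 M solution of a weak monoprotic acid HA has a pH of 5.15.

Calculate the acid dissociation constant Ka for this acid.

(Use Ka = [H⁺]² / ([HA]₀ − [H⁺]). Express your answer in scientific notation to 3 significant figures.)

[H⁺] = 10^(−pH) = 10^(−5.15) = 7.079e-06 M. For HA ⇌ H⁺ + A⁻, Ka = [H⁺][A⁻]/[HA] = [H⁺]² / ([HA]₀ − [H⁺]) = (7.079e-06)² / (0.098 − 7.079e-06) = 5.11e-10.

K_a = 5.11e-10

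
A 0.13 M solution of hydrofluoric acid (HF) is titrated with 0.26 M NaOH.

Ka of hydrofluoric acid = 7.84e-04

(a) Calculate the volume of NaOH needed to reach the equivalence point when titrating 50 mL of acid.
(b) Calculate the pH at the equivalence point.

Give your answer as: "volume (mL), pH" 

moles acid = 0.13 × 50/1000 = 0.0065 mol; V_base = moles/0.26 × 1000 = 25.0 mL. At equivalence only the conjugate base is present: [A⁻] = 0.0065/0.075 = 8.6667e-02 M. Kb = Kw/Ka = 1.28e-11; [OH⁻] = √(Kb × [A⁻]) = 1.0514e-06; pOH = 5.98; pH = 14 - pOH = 8.02.

V = 25.0 mL, pH = 8.02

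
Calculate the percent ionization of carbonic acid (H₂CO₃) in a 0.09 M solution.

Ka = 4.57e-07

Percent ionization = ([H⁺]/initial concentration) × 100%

Using Ka equilibrium: x² + Ka×x - Ka×C = 0. Solving: [H⁺] = 2.0258e-04. Percent = (2.0258e-04/0.09) × 100

Percent ionization = 0.225%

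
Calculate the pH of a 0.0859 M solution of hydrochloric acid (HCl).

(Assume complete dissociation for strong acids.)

[H⁺] = 0.0859 M for strong acid. pH = -log[H⁺] = -log(0.0859)

pH = 1.07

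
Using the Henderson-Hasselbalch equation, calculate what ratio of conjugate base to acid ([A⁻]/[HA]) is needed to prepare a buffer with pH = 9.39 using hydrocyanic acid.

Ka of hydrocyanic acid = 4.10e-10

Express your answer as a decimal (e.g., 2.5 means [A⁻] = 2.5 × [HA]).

pKa = -log(4.10e-10) = 9.3872. pH = pKa + log([A⁻]/[HA]), so log([A⁻]/[HA]) = pH − pKa = 9.39 − 9.3872 = 0.0028. [A⁻]/[HA] = 10^(0.0028) = 1.01

[A⁻]/[HA] = 1.01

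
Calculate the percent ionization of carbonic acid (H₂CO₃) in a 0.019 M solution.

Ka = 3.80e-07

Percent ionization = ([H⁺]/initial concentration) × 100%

Using Ka equilibrium: x² + Ka×x - Ka×C = 0. Solving: [H⁺] = 8.4781e-05. Percent = (8.4781e-05/0.019) × 100

Percent ionization = 0.446%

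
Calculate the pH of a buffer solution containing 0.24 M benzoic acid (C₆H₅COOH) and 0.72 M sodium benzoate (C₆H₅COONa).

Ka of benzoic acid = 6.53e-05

pKa = -log(6.53e-05) = 4.19. pH = pKa + log([A⁻]/[HA]) = 4.19 + log(0.72/0.24)

pH = 4.66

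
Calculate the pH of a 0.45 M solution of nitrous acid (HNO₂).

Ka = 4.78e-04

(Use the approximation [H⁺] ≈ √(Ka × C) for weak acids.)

[H⁺] = √(Ka × C) = √(4.78e-04 × 0.45) = 1.4666e-02. pH = -log(1.4666e-02)

pH = 1.83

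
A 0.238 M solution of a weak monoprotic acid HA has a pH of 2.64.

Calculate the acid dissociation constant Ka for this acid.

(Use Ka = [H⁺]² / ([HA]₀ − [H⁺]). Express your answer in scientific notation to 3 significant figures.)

[H⁺] = 10^(−pH) = 10^(−2.64) = 2.291e-03 M. For HA ⇌ H⁺ + A⁻, Ka = [H⁺][A⁻]/[HA] = [H⁺]² / ([HA]₀ − [H⁺]) = (2.291e-03)² / (0.238 − 2.291e-03) = 2.23e-05.

K_a = 2.23e-05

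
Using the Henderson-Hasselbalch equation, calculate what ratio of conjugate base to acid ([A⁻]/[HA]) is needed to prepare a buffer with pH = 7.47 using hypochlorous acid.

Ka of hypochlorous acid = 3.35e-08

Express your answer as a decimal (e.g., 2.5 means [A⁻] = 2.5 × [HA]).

pKa = -log(3.35e-08) = 7.4750. pH = pKa + log([A⁻]/[HA]), so log([A⁻]/[HA]) = pH − pKa = 7.47 − 7.4750 = -0.0050. [A⁻]/[HA] = 10^(-0.0050) = 0.989

[A⁻]/[HA] = 0.989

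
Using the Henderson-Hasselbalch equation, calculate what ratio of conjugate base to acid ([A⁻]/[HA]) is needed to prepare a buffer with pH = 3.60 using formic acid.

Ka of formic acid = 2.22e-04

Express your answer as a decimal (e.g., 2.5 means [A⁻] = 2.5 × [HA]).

pKa = -log(2.22e-04) = 3.6536. pH = pKa + log([A⁻]/[HA]), so log([A⁻]/[HA]) = pH − pKa = 3.60 − 3.6536 = -0.0536. [A⁻]/[HA] = 10^(-0.0536) = 0.884

[A⁻]/[HA] = 0.884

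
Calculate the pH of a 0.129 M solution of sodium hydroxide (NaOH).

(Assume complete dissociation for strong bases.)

[OH⁻] = 0.129 M for strong base. pOH = -log[OH⁻] = 0.89, pH = 14 - pOH

pH = 13.11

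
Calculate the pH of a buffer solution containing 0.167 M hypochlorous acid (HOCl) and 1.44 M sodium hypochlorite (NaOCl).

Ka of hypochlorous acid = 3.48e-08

pKa = -log(3.48e-08) = 7.46. pH = pKa + log([A⁻]/[HA]) = 7.46 + log(1.44/0.167)

pH = 8.39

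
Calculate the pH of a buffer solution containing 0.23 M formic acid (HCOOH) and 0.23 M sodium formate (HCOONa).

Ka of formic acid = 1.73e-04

pKa = -log(1.73e-04) = 3.76. pH = pKa + log([A⁻]/[HA]) = 3.76 + log(0.23/0.23)

pH = 3.76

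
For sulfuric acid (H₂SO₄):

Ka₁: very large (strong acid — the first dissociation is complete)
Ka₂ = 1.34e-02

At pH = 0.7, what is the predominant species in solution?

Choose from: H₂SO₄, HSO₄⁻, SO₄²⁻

The first dissociation is complete, so H₂SO₄ itself is never the predominant species in water; pKa₂ = -log(1.34e-02) = 1.87. For a polyprotic acid the predominant species crosses at each pKa: below pKa_n the protonated form dominates, above it the deprotonated form does. At pH = 0.7, the predominant species is HSO₄⁻.

HSO₄⁻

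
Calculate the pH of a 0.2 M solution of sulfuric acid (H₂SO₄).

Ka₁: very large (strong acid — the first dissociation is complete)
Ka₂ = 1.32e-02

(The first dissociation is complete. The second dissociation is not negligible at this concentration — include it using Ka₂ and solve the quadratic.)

First dissociation is complete: [H⁺]₀ = [HSO₄⁻]₀ = C = 0.2 M. Second dissociation HSO₄⁻ ⇌ H⁺ + SO₄²⁻: let x = [SO₄²⁻]. Ka₂ = (C + x)·x / (C − x) = 1.32e-02 → x² + (C + Ka₂)·x − Ka₂·C = 0 → x² + 0.21320·x − 2.640e-03 = 0. x = (−0.21320 + √(0.21320² + 4 × 2.640e-03)) / 2 = 1.1737e-02 M. [H⁺] = C + x = 0.2 + 1.1737e-02 = 2.1174e-01 M. pH = -log(2.1174e-01) = 0.67.

pH = 0.67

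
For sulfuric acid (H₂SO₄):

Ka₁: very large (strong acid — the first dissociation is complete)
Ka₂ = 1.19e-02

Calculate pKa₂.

pKa₂ = -log(Ka₂) = -log(1.19e-02) = 1.92.

pK_{a2} = 1.92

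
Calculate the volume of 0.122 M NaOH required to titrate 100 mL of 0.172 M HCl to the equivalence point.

At equivalence: moles acid = moles base. moles HCl = 0.172 × 100/1000 = 0.0172 mol. V_base = moles / 0.122 × 1000 = 141.0 mL.

V_{base} = 141.0 mL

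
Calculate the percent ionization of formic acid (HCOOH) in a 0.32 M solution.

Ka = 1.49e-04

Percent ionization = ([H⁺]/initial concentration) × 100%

Using Ka equilibrium: x² + Ka×x - Ka×C = 0. Solving: [H⁺] = 6.8310e-03. Percent = (6.8310e-03/0.32) × 100

Percent ionization = 2.13%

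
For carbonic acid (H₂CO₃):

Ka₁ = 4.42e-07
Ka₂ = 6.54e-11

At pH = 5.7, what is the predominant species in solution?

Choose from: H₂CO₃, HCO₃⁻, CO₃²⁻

pKa₁ = 6.35, pKa₂ = 10.18. For a polyprotic acid the predominant species crosses at each pKa: below pKa_n the protonated form dominates, above it the deprotonated form does. At pH = 5.7, the predominant species is H₂CO₃.

H₂CO₃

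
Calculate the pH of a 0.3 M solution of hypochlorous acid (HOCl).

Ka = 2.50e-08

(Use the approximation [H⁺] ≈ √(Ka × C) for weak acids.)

[H⁺] = √(Ka × C) = √(2.50e-08 × 0.3) = 8.6603e-05. pH = -log(8.6603e-05)

pH = 4.06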